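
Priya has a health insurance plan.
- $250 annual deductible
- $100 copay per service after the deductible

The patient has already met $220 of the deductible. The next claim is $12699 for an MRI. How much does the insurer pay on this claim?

$220 of the $250 deductible is already met, leaving $30.
The remaining $12669 (= $12699 − $30) moves to the copay.
Copay on this service: $100.
So the patient owes $30 + $100 = $130.
Insurer pays the balance: $12699 − $130 = $12569.

$12569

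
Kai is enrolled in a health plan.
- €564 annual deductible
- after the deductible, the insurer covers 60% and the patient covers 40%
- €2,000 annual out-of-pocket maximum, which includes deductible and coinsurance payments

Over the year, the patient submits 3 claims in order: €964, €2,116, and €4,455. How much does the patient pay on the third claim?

€429.60

Claim 1 — €964: €564 finishes the deductible; €400 goes to coinsurance; patient's 40% is €160. Cost to patient: €724. OOP to date €724.
Claim 2 — €2,116: deductible met; 40% of €2,116 = €846.40. Cost to patient: €846.40. OOP to date €1,570.40.
Claim 3 — €4,455: 40% coinsurance on €4,455 = €1,782. That would push OOP to €3,352.40, over the €2,000 cap, so patient pays €2,000 − €1,570.40 = €429.60.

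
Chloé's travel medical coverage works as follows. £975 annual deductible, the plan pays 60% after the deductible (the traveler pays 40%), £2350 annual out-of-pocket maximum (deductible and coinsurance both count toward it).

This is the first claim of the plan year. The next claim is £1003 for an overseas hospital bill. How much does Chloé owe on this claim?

The full £975 deductible is still open; £975 of this bill applies to it.
After the £975 deductible portion, £1003 − £975 = £28 is subject to coinsurance.
Traveler's 40% share of £28 is £11.20.
So the traveler owes £975 + £11.20 = £986.20 before any cap.
Year-to-date out-of-pocket becomes £0 + £986.20 = £986.20, still under the £2350 maximum, so no cap applies.

£986.20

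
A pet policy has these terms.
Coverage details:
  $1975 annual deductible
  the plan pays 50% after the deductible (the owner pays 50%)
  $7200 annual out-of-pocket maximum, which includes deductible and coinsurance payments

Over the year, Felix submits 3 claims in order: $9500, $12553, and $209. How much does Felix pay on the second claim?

$1462.50

Bill 1, $9500: $1975 finishes the deductible; $7525 goes to coinsurance; 50% of $7525 = $3762.50. Owner owes $5737.50 (running OOP $5737.50).
Bill 2, $12553: deductible already satisfied, so owner's share is 50% × $12553 = $6276.50. Adding that to $5737.50 gives $12014, past the $7200 cap; owner pays only $7200 − $5737.50 = $1462.50.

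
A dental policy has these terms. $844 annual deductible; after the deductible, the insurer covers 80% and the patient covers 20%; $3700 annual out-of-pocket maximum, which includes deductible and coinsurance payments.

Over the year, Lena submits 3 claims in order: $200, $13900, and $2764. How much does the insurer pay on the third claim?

#1 ($200): entire amount goes to the deductible. Patient owes $200 (running OOP $200). Insurer: $200 − $200 = $0.
#2 ($13900): $644 to deductible, leaving $13256; patient's 20% is $2651.20. Cost to patient: $3295.20. OOP to date $3495.20. Plan pays $13900 − $3295.20 = $10604.80.
#3 ($2764): 20% coinsurance on $2764 = $552.80. That would push OOP to $4048, over the $3700 cap, so patient pays $3700 − $3495.20 = $204.80. Plan pays $2764 − $204.80 = $2559.20.

$2559.20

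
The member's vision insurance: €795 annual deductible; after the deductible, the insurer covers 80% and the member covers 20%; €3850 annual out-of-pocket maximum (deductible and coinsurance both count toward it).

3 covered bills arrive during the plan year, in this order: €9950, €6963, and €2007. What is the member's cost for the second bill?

#1 (€9950): €795 finishes the deductible; €9155 goes to coinsurance; member's 20% is €1831. Member pays €2626; OOP now €2626.
#2 (€6963): 20% coinsurance on €6963 = €1392.60. Adding that to €2626 gives €4018.60, past the €3850 cap; member pays only €3850 − €2626 = €1224.

€1224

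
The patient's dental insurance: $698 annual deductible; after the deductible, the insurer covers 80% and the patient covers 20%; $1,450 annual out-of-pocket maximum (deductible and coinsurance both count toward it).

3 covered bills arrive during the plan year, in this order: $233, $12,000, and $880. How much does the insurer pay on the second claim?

$10,783

Claim 1 — $233: entire amount goes to the deductible. Patient pays $233; OOP now $233. Insurer: $233 − $233 = $0.
Claim 2 — $12,000: $465 finishes the deductible; $11,535 goes to coinsurance; 20% of $11,535 = $2,307. Claim cost before the cap: $465 + $2,307 = $2,772. Adding that to $233 gives $3,005, past the $1,450 cap; patient pays only $1,450 − $233 = $1,217. Plan pays $12,000 − $1,217 = $10,783.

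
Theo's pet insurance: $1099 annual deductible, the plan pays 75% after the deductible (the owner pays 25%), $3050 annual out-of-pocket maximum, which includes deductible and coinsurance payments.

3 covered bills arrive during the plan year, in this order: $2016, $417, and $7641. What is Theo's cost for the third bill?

$1617.50

Bill 1, $2016: $1099 finishes the deductible; $917 goes to coinsurance; 25% of $917 = $229.25. Owner pays $1328.25; OOP now $1328.25.
Bill 2, $417: deductible already satisfied, so owner's share is 25% × $417 = $104.25. Owner owes $104.25 (running OOP $1432.50).
Bill 3, $7641: 25% coinsurance on $7641 = $1910.25. That would push OOP to $3342.75, over the $3050 cap, so owner pays $3050 − $1432.50 = $1617.50.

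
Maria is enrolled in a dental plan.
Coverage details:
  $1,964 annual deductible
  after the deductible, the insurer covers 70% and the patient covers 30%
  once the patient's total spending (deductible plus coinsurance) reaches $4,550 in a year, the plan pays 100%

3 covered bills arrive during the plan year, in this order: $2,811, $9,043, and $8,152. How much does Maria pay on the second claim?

$2,331.90

Claim 1 ($2,811): $1,964 finishes the deductible; $847 goes to coinsurance; patient's 30% is $254.10. Cost to patient: $2,218.10. OOP to date $2,218.10.
Claim 2 ($9,043): deductible already satisfied, so patient's share is 30% × $9,043 = $2,712.90. OOP would hit $4,931 > $4,550, so the cap limits the patient to $4,550 − $2,218.10 = $2,331.90.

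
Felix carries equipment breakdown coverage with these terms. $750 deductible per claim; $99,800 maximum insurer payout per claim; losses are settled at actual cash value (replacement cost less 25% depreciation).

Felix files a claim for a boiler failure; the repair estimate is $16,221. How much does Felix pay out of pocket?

$4,805.25

Depreciate 25%: the covered value is $16,221 × 0.75 = $12,165.75.
After the deductible, $12,165.75 − $750 = $11,415.75 remains.
$11,415.75 ≤ $99,800, so the limit doesn't bind; insurer pays $11,415.75.
The business owner bears the rest of the original loss: $16,221 − $11,415.75 = $4,805.25.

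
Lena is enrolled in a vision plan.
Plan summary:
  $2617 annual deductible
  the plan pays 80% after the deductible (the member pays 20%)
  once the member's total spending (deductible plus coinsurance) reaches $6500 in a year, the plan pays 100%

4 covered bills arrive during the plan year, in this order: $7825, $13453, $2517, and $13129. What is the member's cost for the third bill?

Claim 1 — $7825: deductible takes $2617, $5208 remains; member's 20% is $1041.60. Member owes $3658.60 (running OOP $3658.60).
Claim 2 — $13453: 20% coinsurance on $13453 = $2690.60. Member pays $2690.60; OOP now $6349.20.
Claim 3 — $2517: deductible met; 20% of $2517 = $503.40. OOP would hit $6852.60 > $6500, so the cap limits the member to $6500 − $6349.20 = $150.80.

$150.80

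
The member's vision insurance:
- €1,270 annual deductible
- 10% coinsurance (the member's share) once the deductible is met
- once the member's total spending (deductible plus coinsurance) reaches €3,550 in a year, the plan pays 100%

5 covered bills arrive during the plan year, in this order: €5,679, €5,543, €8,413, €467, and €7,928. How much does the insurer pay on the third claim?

Claim 1 — €5,679: €1,270 finishes the deductible; €4,409 goes to coinsurance; member's 10% is €440.90. Member pays €1,710.90; OOP now €1,710.90. Insurer: €5,679 − €1,710.90 = €3,968.10.
Claim 2 — €5,543: deductible met; 10% of €5,543 = €554.30. Member owes €554.30 (running OOP €2,265.20). Plan pays €5,543 − €554.30 = €4,988.70.
Claim 3 — €8,413: 10% coinsurance on €8,413 = €841.30. Cost to member: €841.30. OOP to date €3,106.50. Insurer: €8,413 − €841.30 = €7,571.70.

€7,571.70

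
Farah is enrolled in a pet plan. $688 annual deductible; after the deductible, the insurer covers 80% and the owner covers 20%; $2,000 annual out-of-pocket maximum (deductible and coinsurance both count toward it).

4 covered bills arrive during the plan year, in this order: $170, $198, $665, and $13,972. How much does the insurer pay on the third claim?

Claim 1 — $170: all of it applies to the deductible. Owner owes $170 (running OOP $170). Insurer: $170 − $170 = $0.
Claim 2 — $198: entire amount goes to the deductible. Owner owes $198 (running OOP $368). Insurer: $198 − $198 = $0.
Claim 3 — $665: $320 to deductible, leaving $345; 20% of $345 = $69. Owner pays $389; OOP now $757. Insurer: $665 − $389 = $276.

$276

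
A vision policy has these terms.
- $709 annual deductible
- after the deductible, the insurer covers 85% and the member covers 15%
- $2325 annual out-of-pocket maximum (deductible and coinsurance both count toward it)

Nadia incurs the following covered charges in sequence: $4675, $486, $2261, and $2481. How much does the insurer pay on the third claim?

Claim 1 — $4675: deductible takes $709, $3966 remains; member's 15% is $594.90. Member pays $1303.90; OOP now $1303.90. Insurer: $4675 − $1303.90 = $3371.10.
Claim 2 — $486: deductible already satisfied, so member's share is 15% × $486 = $72.90. Member owes $72.90 (running OOP $1376.80). Plan pays $486 − $72.90 = $413.10.
Claim 3 — $2261: deductible met; 15% of $2261 = $339.15. Cost to member: $339.15. OOP to date $1715.95. Plan pays $2261 − $339.15 = $1921.85.

$1921.85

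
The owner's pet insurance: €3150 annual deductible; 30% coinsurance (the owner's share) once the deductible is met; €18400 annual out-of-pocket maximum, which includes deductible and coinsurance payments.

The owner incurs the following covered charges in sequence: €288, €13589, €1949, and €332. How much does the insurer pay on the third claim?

#1 (€288): fully absorbed by the deductible. Owner owes €288 (running OOP €288). Plan pays €288 − €288 = €0.
#2 (€13589): €2862 to deductible, leaving €10727; 30% of €10727 = €3218.10. Owner owes €6080.10 (running OOP €6368.10). Plan pays €13589 − €6080.10 = €7508.90.
#3 (€1949): 30% coinsurance on €1949 = €584.70. Cost to owner: €584.70. OOP to date €6952.80. Insurer: €1949 − €584.70 = €1364.30.

€1364.30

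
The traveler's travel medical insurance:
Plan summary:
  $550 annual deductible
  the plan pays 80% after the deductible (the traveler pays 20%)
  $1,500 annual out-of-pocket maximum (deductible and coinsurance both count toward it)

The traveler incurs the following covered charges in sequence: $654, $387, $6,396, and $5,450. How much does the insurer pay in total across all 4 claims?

$11,387

Claim 1 ($654): $550 finishes the deductible; $104 goes to coinsurance; traveler's 20% is $20.80. Traveler pays $570.80; OOP now $570.80. Plan pays $654 − $570.80 = $83.20.
Claim 2 ($387): deductible already satisfied, so traveler's share is 20% × $387 = $77.40. Traveler pays $77.40; OOP now $648.20. Plan pays $387 − $77.40 = $309.60.
Claim 3 ($6,396): 20% coinsurance on $6,396 = $1,279.20. Adding that to $648.20 gives $1,927.40, past the $1,500 cap; traveler pays only $1,500 − $648.20 = $851.80. Plan pays $6,396 − $851.80 = $5,544.20.
Claim 4 ($5,450): 20% coinsurance on $5,450 = $1,090. That would push OOP to $2,590, over the $1,500 cap, so traveler pays $1,500 − $1,500 = $0. Plan pays $5,450 − $0 = $5,450.
Insurer total: $83.20 + $309.60 + $5,544.20 + $5,450 = $11,387.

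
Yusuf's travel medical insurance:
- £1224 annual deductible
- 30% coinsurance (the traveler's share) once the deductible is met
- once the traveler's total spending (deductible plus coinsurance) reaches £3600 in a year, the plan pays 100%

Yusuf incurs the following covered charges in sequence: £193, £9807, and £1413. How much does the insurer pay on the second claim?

Claim 1 — £193: entire amount goes to the deductible. Traveler pays £193; OOP now £193. Insurer: £193 − £193 = £0.
Claim 2 — £9807: £1031 finishes the deductible; £8776 goes to coinsurance; 30% of £8776 = £2632.80. Claim cost before the cap: £1031 + £2632.80 = £3663.80. That would push OOP to £3856.80, over the £3600 cap, so traveler pays £3600 − £193 = £3407. Insurer: £9807 − £3407 = £6400.

£6400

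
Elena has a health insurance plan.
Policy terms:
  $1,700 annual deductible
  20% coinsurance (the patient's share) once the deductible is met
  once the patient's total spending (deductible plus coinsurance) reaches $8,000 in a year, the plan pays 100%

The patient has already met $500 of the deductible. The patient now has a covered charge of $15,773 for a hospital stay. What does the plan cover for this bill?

$11,658.40

Remaining deductible: $1,700 − $500 = $1,200.
After the $1,200 deductible portion, $15,773 − $1,200 = $14,573 is subject to coinsurance.
Coinsurance: $14,573 × 20% = $2,914.60.
So the patient owes $1,200 + $2,914.60 = $4,114.60 before any cap.
Cumulative spending $500 + $4,114.60 = $4,614.60 stays under the $8,000 maximum.
The insurer covers the remainder: $15,773 − $4,114.60 = $11,658.40.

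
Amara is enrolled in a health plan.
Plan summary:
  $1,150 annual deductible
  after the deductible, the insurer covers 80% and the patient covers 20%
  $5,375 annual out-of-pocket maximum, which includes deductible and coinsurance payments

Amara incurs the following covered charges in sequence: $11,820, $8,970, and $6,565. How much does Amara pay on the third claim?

$297

#1 ($11,820): $1,150 to deductible, leaving $10,670; 20% of $10,670 = $2,134. Cost to patient: $3,284. OOP to date $3,284.
#2 ($8,970): deductible already satisfied, so patient's share is 20% × $8,970 = $1,794. Patient pays $1,794; OOP now $5,078.
#3 ($6,565): deductible met; 20% of $6,565 = $1,313. Adding that to $5,078 gives $6,391, past the $5,375 cap; patient pays only $5,375 − $5,078 = $297.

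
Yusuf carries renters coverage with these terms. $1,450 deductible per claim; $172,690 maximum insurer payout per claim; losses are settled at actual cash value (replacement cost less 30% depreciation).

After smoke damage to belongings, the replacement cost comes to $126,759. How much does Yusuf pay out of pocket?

$39,477.70

Actual cash value after 30% depreciation: $126,759 × 70% = $88,731.30.
After the deductible, $88,731.30 − $1,450 = $87,281.30 remains.
That's under the $172,690 cap, so the insurer reimburses the full $87,281.30.
Out of pocket: $126,759 − $87,281.30 = $39,477.70.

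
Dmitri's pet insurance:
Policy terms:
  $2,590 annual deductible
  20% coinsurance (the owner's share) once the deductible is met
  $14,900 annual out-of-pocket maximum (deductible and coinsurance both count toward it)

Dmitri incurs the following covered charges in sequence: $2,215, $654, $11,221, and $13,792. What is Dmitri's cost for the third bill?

Bill 1, $2,215: all of it applies to the deductible. Cost to owner: $2,215. OOP to date $2,215.
Bill 2, $654: deductible takes $375, $279 remains; owner's 20% is $55.80. Owner owes $430.80 (running OOP $2,645.80).
Bill 3, $11,221: 20% coinsurance on $11,221 = $2,244.20. Cost to owner: $2,244.20. OOP to date $4,890.

$2,244.20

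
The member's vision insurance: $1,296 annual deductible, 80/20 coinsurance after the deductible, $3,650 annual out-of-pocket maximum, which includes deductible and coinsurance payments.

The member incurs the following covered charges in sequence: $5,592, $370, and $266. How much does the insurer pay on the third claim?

$212.80

Bill 1, $5,592: $1,296 finishes the deductible; $4,296 goes to coinsurance; member's 20% is $859.20. Cost to member: $2,155.20. OOP to date $2,155.20. Insurer: $5,592 − $2,155.20 = $3,436.80.
Bill 2, $370: deductible already satisfied, so member's share is 20% × $370 = $74. Member owes $74 (running OOP $2,229.20). Insurer: $370 − $74 = $296.
Bill 3, $266: 20% coinsurance on $266 = $53.20. Cost to member: $53.20. OOP to date $2,282.40. Plan pays $266 − $53.20 = $212.80.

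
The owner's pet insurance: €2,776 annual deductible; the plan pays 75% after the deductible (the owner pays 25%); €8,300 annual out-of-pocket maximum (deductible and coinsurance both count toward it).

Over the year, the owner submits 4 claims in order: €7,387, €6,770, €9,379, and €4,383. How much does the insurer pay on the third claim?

Claim 1 (€7,387): €2,776 finishes the deductible; €4,611 goes to coinsurance; coinsurance €4,611 × 25% = €1,152.75. Owner pays €3,928.75; OOP now €3,928.75. Plan pays €7,387 − €3,928.75 = €3,458.25.
Claim 2 (€6,770): deductible met; 25% of €6,770 = €1,692.50. Cost to owner: €1,692.50. OOP to date €5,621.25. Plan pays €6,770 − €1,692.50 = €5,077.50.
Claim 3 (€9,379): 25% coinsurance on €9,379 = €2,344.75. Cost to owner: €2,344.75. OOP to date €7,966. Plan pays €9,379 − €2,344.75 = €7,034.25.

€7,034.25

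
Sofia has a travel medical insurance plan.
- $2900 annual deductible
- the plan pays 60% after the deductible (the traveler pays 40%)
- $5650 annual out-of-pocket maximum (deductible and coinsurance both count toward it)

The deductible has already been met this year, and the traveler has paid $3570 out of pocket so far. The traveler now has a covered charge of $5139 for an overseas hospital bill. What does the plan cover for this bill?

The deductible is already satisfied, so the full bill goes to coinsurance.
Traveler's 40% share of $5139 is $2055.60.
Total out-of-pocket so far would be $3570 + $2055.60 = $5625.60, below the $5650 cap — no reduction.
The insurer covers the remainder: $5139 − $2055.60 = $3083.40.

$3083.40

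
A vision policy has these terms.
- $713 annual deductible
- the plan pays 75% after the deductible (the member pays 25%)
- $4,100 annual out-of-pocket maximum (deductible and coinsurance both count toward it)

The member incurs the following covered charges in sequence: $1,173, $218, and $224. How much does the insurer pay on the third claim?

$168

#1 ($1,173): $713 to deductible, leaving $460; member's 25% is $115. Member pays $828; OOP now $828. Plan pays $1,173 − $828 = $345.
#2 ($218): deductible met; 25% of $218 = $54.50. Cost to member: $54.50. OOP to date $882.50. Insurer: $218 − $54.50 = $163.50.
#3 ($224): deductible met; 25% of $224 = $56. Member owes $56 (running OOP $938.50). Plan pays $224 − $56 = $168.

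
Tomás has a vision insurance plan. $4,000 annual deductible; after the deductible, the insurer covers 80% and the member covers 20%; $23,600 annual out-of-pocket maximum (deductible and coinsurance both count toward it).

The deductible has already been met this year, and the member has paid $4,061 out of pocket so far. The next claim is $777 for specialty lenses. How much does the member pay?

$155.40

With the deductible met, the entire $777 is subject to coinsurance.
Member's 20% share of $777 is $155.40.
Total out-of-pocket so far would be $4,061 + $155.40 = $4,216.40, below the $23,600 cap — no reduction.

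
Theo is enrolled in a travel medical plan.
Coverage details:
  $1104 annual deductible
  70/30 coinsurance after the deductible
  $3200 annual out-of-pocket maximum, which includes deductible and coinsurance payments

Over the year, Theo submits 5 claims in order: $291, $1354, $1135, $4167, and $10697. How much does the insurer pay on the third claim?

Bill 1, $291: fully absorbed by the deductible. Traveler pays $291; OOP now $291. Plan pays $291 − $291 = $0.
Bill 2, $1354: deductible takes $813, $541 remains; coinsurance $541 × 30% = $162.30. Traveler pays $975.30; OOP now $1266.30. Plan pays $1354 − $975.30 = $378.70.
Bill 3, $1135: deductible already satisfied, so traveler's share is 30% × $1135 = $340.50. Traveler owes $340.50 (running OOP $1606.80). Insurer: $1135 − $340.50 = $794.50.

$794.50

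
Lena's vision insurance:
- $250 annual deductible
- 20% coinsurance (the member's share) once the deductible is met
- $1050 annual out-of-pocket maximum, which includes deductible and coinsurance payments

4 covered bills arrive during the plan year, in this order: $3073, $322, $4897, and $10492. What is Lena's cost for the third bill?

#1 ($3073): $250 finishes the deductible; $2823 goes to coinsurance; coinsurance $2823 × 20% = $564.60. Cost to member: $814.60. OOP to date $814.60.
#2 ($322): deductible already satisfied, so member's share is 20% × $322 = $64.40. Member owes $64.40 (running OOP $879).
#3 ($4897): deductible already satisfied, so member's share is 20% × $4897 = $979.40. OOP would hit $1858.40 > $1050, so the cap limits the member to $1050 − $879 = $171.

$171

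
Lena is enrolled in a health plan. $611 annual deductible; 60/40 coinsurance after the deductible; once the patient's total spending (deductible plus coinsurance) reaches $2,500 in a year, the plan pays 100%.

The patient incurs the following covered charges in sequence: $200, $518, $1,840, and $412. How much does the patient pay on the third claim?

$736

Bill 1, $200: fully absorbed by the deductible. Patient owes $200 (running OOP $200).
Bill 2, $518: deductible takes $411, $107 remains; patient's 40% is $42.80. Patient owes $453.80 (running OOP $653.80).
Bill 3, $1,840: 40% coinsurance on $1,840 = $736. Cost to patient: $736. OOP to date $1,389.80.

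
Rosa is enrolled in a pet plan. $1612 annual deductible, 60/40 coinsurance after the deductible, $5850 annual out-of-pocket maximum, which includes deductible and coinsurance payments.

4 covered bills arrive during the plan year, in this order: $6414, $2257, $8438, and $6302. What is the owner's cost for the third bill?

$1414.40

Claim 1 — $6414: $1612 to deductible, leaving $4802; owner's 40% is $1920.80. Owner pays $3532.80; OOP now $3532.80.
Claim 2 — $2257: 40% coinsurance on $2257 = $902.80. Cost to owner: $902.80. OOP to date $4435.60.
Claim 3 — $8438: deductible met; 40% of $8438 = $3375.20. That would push OOP to $7810.80, over the $5850 cap, so owner pays $5850 − $4435.60 = $1414.40.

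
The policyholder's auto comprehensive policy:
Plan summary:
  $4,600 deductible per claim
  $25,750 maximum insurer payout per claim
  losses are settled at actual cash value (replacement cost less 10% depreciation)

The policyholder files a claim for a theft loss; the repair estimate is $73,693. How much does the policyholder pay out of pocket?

$47,943

Actual cash value after 10% depreciation: $73,693 × 90% = $66,323.70.
After the deductible, $66,323.70 − $4,600 = $61,723.70 remains.
The $25,750 per-incident cap binds; insurer pays $25,750.
Out of pocket: $73,693 − $25,750 = $47,943.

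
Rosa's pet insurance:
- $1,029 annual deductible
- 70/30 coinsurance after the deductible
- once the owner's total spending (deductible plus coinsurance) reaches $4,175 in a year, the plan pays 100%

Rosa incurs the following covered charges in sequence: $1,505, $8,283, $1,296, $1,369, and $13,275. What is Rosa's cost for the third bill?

Claim 1 ($1,505): $1,029 finishes the deductible; $476 goes to coinsurance; 30% of $476 = $142.80. Owner pays $1,171.80; OOP now $1,171.80.
Claim 2 ($8,283): 30% coinsurance on $8,283 = $2,484.90. Cost to owner: $2,484.90. OOP to date $3,656.70.
Claim 3 ($1,296): 30% coinsurance on $1,296 = $388.80. Owner pays $388.80; OOP now $4,045.50.

$388.80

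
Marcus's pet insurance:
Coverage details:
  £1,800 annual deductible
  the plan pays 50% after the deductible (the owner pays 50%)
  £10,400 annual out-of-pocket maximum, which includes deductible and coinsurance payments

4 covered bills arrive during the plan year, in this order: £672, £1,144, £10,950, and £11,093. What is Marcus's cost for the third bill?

Bill 1, £672: entire amount goes to the deductible. Cost to owner: £672. OOP to date £672.
Bill 2, £1,144: deductible takes £1,128, £16 remains; coinsurance £16 × 50% = £8. Cost to owner: £1,136. OOP to date £1,808.
Bill 3, £10,950: deductible met; 50% of £10,950 = £5,475. Cost to owner: £5,475. OOP to date £7,283.

£5,475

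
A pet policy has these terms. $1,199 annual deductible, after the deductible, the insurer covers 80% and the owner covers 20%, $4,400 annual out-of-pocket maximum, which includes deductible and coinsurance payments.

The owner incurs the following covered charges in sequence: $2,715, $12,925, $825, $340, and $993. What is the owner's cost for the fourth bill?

$68

Claim 1 ($2,715): $1,199 finishes the deductible; $1,516 goes to coinsurance; coinsurance $1,516 × 20% = $303.20. Owner pays $1,502.20; OOP now $1,502.20.
Claim 2 ($12,925): deductible already satisfied, so owner's share is 20% × $12,925 = $2,585. Cost to owner: $2,585. OOP to date $4,087.20.
Claim 3 ($825): deductible already satisfied, so owner's share is 20% × $825 = $165. Cost to owner: $165. OOP to date $4,252.20.
Claim 4 ($340): deductible already satisfied, so owner's share is 20% × $340 = $68. Owner pays $68; OOP now $4,320.20.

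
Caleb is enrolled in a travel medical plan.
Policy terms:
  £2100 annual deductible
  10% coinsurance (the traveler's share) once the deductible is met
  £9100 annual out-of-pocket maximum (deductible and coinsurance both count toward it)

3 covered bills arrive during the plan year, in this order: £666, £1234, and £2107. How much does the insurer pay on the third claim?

#1 (£666): all of it applies to the deductible. Traveler owes £666 (running OOP £666). Insurer: £666 − £666 = £0.
#2 (£1234): all of it applies to the deductible. Traveler owes £1234 (running OOP £1900). Insurer: £1234 − £1234 = £0.
#3 (£2107): £200 finishes the deductible; £1907 goes to coinsurance; 10% of £1907 = £190.70. Traveler pays £390.70; OOP now £2290.70. Insurer: £2107 − £390.70 = £1716.30.

£1716.30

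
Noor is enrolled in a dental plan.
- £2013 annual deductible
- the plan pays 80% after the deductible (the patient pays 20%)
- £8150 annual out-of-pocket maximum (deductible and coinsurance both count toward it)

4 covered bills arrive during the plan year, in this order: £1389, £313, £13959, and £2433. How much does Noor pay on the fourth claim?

Claim 1 (£1389): all of it applies to the deductible. Patient owes £1389 (running OOP £1389).
Claim 2 (£313): entire amount goes to the deductible. Cost to patient: £313. OOP to date £1702.
Claim 3 (£13959): £311 to deductible, leaving £13648; 20% of £13648 = £2729.60. Patient owes £3040.60 (running OOP £4742.60).
Claim 4 (£2433): deductible already satisfied, so patient's share is 20% × £2433 = £486.60. Cost to patient: £486.60. OOP to date £5229.20.

£486.60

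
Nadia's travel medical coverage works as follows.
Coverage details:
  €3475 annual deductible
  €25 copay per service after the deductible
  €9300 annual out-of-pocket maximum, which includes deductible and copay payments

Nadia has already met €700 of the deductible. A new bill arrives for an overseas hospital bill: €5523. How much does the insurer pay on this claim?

Remaining deductible: €3475 − €700 = €2775.
That leaves €5523 − €2775 = €2748 for the copay.
Copay on this service: €25.
Traveler responsibility before any cap: €2775 + €25 = €2800.
Cumulative spending €700 + €2800 = €3500 stays under the €9300 maximum.
The plan picks up €5523 − €2800 = €2723.

€2723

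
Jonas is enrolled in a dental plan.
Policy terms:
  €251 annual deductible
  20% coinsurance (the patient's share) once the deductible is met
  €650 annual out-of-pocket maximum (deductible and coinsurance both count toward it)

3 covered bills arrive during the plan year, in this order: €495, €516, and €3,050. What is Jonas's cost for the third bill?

Claim 1 (€495): €251 finishes the deductible; €244 goes to coinsurance; patient's 20% is €48.80. Patient owes €299.80 (running OOP €299.80).
Claim 2 (€516): deductible already satisfied, so patient's share is 20% × €516 = €103.20. Patient owes €103.20 (running OOP €403).
Claim 3 (€3,050): 20% coinsurance on €3,050 = €610. That would push OOP to €1,013, over the €650 cap, so patient pays €650 − €403 = €247.

€247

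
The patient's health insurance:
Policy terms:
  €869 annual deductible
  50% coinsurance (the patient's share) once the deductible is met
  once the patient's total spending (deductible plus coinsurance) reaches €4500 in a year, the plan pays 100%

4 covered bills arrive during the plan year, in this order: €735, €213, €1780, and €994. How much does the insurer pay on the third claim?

Claim 1 (€735): all of it applies to the deductible. Patient pays €735; OOP now €735. Plan pays €735 − €735 = €0.
Claim 2 (€213): €134 finishes the deductible; €79 goes to coinsurance; coinsurance €79 × 50% = €39.50. Patient owes €173.50 (running OOP €908.50). Plan pays €213 − €173.50 = €39.50.
Claim 3 (€1780): 50% coinsurance on €1780 = €890. Patient owes €890 (running OOP €1798.50). Insurer: €1780 − €890 = €890.

€890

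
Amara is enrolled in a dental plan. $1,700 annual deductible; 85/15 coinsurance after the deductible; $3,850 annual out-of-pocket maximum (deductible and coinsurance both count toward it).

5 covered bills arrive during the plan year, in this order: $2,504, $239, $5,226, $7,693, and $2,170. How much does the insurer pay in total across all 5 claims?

#1 ($2,504): $1,700 finishes the deductible; $804 goes to coinsurance; patient's 15% is $120.60. Patient owes $1,820.60 (running OOP $1,820.60). Insurer: $2,504 − $1,820.60 = $683.40.
#2 ($239): deductible met; 15% of $239 = $35.85. Patient pays $35.85; OOP now $1,856.45. Insurer: $239 − $35.85 = $203.15.
#3 ($5,226): deductible met; 15% of $5,226 = $783.90. Patient owes $783.90 (running OOP $2,640.35). Plan pays $5,226 − $783.90 = $4,442.10.
#4 ($7,693): deductible already satisfied, so patient's share is 15% × $7,693 = $1,153.95. Patient pays $1,153.95; OOP now $3,794.30. Plan pays $7,693 − $1,153.95 = $6,539.05.
#5 ($2,170): deductible met; 15% of $2,170 = $325.50. OOP would hit $4,119.80 > $3,850, so the cap limits the patient to $3,850 − $3,794.30 = $55.70. Insurer: $2,170 − $55.70 = $2,114.30.
Insurer total: $683.40 + $203.15 + $4,442.10 + $6,539.05 + $2,114.30 = $13,982.

$13,982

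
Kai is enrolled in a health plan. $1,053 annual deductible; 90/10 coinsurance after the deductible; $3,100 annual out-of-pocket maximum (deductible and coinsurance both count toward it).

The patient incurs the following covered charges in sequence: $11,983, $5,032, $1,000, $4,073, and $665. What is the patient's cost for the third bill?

Claim 1 ($11,983): deductible takes $1,053, $10,930 remains; 10% of $10,930 = $1,093. Cost to patient: $2,146. OOP to date $2,146.
Claim 2 ($5,032): 10% coinsurance on $5,032 = $503.20. Cost to patient: $503.20. OOP to date $2,649.20.
Claim 3 ($1,000): deductible met; 10% of $1,000 = $100. Patient pays $100; OOP now $2,749.20.

$100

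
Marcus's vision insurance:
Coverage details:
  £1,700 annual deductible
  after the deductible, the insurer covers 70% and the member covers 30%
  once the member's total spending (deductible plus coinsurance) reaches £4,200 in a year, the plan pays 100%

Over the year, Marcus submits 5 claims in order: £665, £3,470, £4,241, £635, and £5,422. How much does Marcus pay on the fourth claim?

£190.50

#1 (£665): all of it applies to the deductible. Member pays £665; OOP now £665.
#2 (£3,470): deductible takes £1,035, £2,435 remains; 30% of £2,435 = £730.50. Cost to member: £1,765.50. OOP to date £2,430.50.
#3 (£4,241): 30% coinsurance on £4,241 = £1,272.30. Member owes £1,272.30 (running OOP £3,702.80).
#4 (£635): deductible met; 30% of £635 = £190.50. Member pays £190.50; OOP now £3,893.30.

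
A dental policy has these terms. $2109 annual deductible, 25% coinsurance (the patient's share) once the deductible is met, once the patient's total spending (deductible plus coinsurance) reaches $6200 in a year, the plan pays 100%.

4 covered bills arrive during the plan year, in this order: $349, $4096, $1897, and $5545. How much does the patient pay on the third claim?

Claim 1 ($349): fully absorbed by the deductible. Patient owes $349 (running OOP $349).
Claim 2 ($4096): deductible takes $1760, $2336 remains; coinsurance $2336 × 25% = $584. Cost to patient: $2344. OOP to date $2693.
Claim 3 ($1897): deductible met; 25% of $1897 = $474.25. Patient pays $474.25; OOP now $3167.25.

$474.25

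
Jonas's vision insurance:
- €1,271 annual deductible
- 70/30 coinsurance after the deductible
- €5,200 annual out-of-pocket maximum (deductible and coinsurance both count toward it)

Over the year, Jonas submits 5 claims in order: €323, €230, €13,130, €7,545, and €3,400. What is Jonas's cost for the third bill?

Claim 1 — €323: entire amount goes to the deductible. Member owes €323 (running OOP €323).
Claim 2 — €230: entire amount goes to the deductible. Member pays €230; OOP now €553.
Claim 3 — €13,130: €718 finishes the deductible; €12,412 goes to coinsurance; coinsurance €12,412 × 30% = €3,723.60. Member pays €4,441.60; OOP now €4,994.60.

€4,441.60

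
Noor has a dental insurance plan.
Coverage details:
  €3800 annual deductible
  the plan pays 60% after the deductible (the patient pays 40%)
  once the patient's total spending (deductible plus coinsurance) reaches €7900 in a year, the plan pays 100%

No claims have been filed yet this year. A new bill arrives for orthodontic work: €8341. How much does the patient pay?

€5616.40

Nothing has been paid toward the €3800 deductible, so the first €3800 of this charge is applied there.
After the €3800 deductible portion, €8341 − €3800 = €4541 is subject to coinsurance.
40% of €4541 = €1816.40 falls to the patient.
That puts the patient's cost at €3800 + €1816.40 = €5616.40 before any cap.
Year-to-date out-of-pocket becomes €0 + €5616.40 = €5616.40, still under the €7900 maximum, so no cap applies.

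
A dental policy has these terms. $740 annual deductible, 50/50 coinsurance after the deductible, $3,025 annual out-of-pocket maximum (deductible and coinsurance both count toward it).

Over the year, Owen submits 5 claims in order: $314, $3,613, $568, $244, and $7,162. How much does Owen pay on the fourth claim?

$122

#1 ($314): fully absorbed by the deductible. Patient owes $314 (running OOP $314).
#2 ($3,613): deductible takes $426, $3,187 remains; 50% of $3,187 = $1,593.50. Patient pays $2,019.50; OOP now $2,333.50.
#3 ($568): 50% coinsurance on $568 = $284. Patient pays $284; OOP now $2,617.50.
#4 ($244): deductible met; 50% of $244 = $122. Cost to patient: $122. OOP to date $2,739.50.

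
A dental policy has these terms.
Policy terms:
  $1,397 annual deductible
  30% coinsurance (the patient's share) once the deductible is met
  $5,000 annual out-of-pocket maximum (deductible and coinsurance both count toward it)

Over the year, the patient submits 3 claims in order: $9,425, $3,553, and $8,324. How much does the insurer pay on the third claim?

Claim 1 — $9,425: deductible takes $1,397, $8,028 remains; coinsurance $8,028 × 30% = $2,408.40. Cost to patient: $3,805.40. OOP to date $3,805.40. Insurer: $9,425 − $3,805.40 = $5,619.60.
Claim 2 — $3,553: 30% coinsurance on $3,553 = $1,065.90. Patient pays $1,065.90; OOP now $4,871.30. Insurer: $3,553 − $1,065.90 = $2,487.10.
Claim 3 — $8,324: 30% coinsurance on $8,324 = $2,497.20. OOP would hit $7,368.50 > $5,000, so the cap limits the patient to $5,000 − $4,871.30 = $128.70. Insurer: $8,324 − $128.70 = $8,195.30.

$8,195.30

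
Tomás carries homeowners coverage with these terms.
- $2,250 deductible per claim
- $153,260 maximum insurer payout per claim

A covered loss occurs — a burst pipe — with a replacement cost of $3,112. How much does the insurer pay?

After the deductible, $3,112 − $2,250 = $862 remains.
$862 ≤ $153,260, so the limit doesn't bind; insurer pays $862.

$862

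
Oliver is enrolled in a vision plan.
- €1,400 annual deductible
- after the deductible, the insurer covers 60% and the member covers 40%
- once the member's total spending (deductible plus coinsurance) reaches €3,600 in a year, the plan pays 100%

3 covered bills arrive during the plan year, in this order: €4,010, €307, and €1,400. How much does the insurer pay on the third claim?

€840

#1 (€4,010): €1,400 finishes the deductible; €2,610 goes to coinsurance; coinsurance €2,610 × 40% = €1,044. Member owes €2,444 (running OOP €2,444). Plan pays €4,010 − €2,444 = €1,566.
#2 (€307): 40% coinsurance on €307 = €122.80. Member pays €122.80; OOP now €2,566.80. Insurer: €307 − €122.80 = €184.20.
#3 (€1,400): deductible already satisfied, so member's share is 40% × €1,400 = €560. Cost to member: €560. OOP to date €3,126.80. Plan pays €1,400 − €560 = €840.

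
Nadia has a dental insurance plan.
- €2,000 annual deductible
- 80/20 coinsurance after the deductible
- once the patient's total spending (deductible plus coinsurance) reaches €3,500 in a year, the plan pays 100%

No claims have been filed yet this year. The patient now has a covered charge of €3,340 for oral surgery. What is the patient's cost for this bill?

Nothing has been paid toward the €2,000 deductible, so the first €2,000 of this charge is applied there.
That leaves €3,340 − €2,000 = €1,340 for coinsurance.
Coinsurance: €1,340 × 20% = €268.
Patient responsibility before any cap: €2,000 + €268 = €2,268.
Cumulative spending €0 + €2,268 = €2,268 stays under the €3,500 maximum.

€2,268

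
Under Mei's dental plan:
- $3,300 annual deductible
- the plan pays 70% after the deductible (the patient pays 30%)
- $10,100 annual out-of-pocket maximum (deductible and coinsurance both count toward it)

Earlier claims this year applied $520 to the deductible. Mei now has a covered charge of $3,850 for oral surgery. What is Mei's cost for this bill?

$3,101

Remaining deductible: $3,300 − $520 = $2,780.
That leaves $3,850 − $2,780 = $1,070 for coinsurance.
Patient's 30% share of $1,070 is $321.
Patient responsibility before any cap: $2,780 + $321 = $3,101.
Cumulative spending $520 + $3,101 = $3,621 stays under the $10,100 maximum.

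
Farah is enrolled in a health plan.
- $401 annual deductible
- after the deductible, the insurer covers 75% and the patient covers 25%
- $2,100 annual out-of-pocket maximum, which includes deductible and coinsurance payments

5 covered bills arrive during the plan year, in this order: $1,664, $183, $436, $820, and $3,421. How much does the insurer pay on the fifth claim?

Claim 1 ($1,664): deductible takes $401, $1,263 remains; patient's 25% is $315.75. Patient pays $716.75; OOP now $716.75. Plan pays $1,664 − $716.75 = $947.25.
Claim 2 ($183): deductible already satisfied, so patient's share is 25% × $183 = $45.75. Patient pays $45.75; OOP now $762.50. Insurer: $183 − $45.75 = $137.25.
Claim 3 ($436): 25% coinsurance on $436 = $109. Patient owes $109 (running OOP $871.50). Plan pays $436 − $109 = $327.
Claim 4 ($820): deductible met; 25% of $820 = $205. Patient pays $205; OOP now $1,076.50. Plan pays $820 − $205 = $615.
Claim 5 ($3,421): 25% coinsurance on $3,421 = $855.25. Cost to patient: $855.25. OOP to date $1,931.75. Plan pays $3,421 − $855.25 = $2,565.75.

$2,565.75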